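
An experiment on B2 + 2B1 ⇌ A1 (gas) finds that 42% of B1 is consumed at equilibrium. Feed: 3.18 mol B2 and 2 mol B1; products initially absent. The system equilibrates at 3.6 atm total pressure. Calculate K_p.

K_p = 0.164 atm^-2

Basis: 2 mol B1 initially; let X = conversion of B1. Extent ξ = X.
At extent ξ: n_B2 = 3.18 − X; n_B1 = 2 − 2X; n_A1 = X.
n_T = Σnᵢ = 5.18 − 2X.
At X = 0.42: n_B2 = 2.76, n_B1 = 1.16, n_A1 = 0.42, n_T = 4.34.
p_i = (n_i/n_T)·P. K_p = p_A1 / (p_B2 p_B1^2) = 0.164 atm^-2.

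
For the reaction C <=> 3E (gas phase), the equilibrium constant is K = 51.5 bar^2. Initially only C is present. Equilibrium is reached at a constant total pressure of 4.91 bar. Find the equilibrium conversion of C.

Take 1 mol C as basis and let X be its fractional conversion, so ξ = X.
Mole table: n_C = 1 − X; n_E = 3X.
Summing: n_T = 1 + 2X.
With p_i = (n_i/n_T)P, K = p_E^3 / (p_C).
This yields a degree-3 equation in X; solving on (0,1), X = 0.540.

X = 0.540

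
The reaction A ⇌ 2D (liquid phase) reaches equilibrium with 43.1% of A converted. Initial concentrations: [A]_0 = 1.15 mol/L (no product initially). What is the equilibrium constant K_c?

Let X = conversion of A.
Concentrations: [A] = 1.15 − 1.15X; [D] = 2.3X.
At X = 0.431: [A] = 0.654, [D] = 0.991.
K_c = [D]^2 / ([A]) = 1.5 mol/L.

K_c = 1.5 mol/L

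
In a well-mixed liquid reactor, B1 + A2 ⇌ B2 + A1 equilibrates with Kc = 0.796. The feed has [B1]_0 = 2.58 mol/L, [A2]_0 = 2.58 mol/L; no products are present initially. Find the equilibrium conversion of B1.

Let X = conversion of B1; extent ξ = 2.58·X mol/L.
Concentrations: [B1] = 2.58 − 2.58X; [A2] = 2.58 − 2.58X; [B2] = 2.58X; [A1] = 2.58X.
Kc = [B2] [A1] / ([B1] [A2]).
Equating to 0.796: the physical root is X = 0.472.

X = 0.472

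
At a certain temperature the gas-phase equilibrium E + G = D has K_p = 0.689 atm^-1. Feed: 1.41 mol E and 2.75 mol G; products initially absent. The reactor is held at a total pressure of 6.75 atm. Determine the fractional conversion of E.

X = 0.720

Basis: 1.41 mol E initially; let X = conversion of E. Extent ξ = 1.41X.
Mole table: n_E = 1.41 − 1.41X; n_G = 2.75 − 1.41X; n_D = 1.41X.
Total moles n_T = 4.16 − 1.41X.
y_i = n_i/n_T, p_i = y_i·P. K_p = p_D / (p_E p_G).
Setting this equal to 0.689 atm^-1 and taking the physical root (0 < X < 1) gives X = 0.720.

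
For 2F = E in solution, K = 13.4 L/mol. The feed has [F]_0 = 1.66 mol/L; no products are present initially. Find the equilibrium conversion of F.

Let X = conversion of F; extent ξ = 1.66X/2 mol/L.
Concentrations: [F] = 1.66 − 1.66X; [E] = 0.83X.
K = [E] / ([F]^2).
This equals 13.4 at X = 0.861 (the root in 0 < X < 1).

X = 0.861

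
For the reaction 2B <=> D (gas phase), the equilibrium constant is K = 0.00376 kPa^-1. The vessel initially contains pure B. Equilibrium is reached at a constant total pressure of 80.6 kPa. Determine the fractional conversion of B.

X = 0.328

Basis: 1 mol B initially; let X = conversion of B. Extent ξ = 0.5X.
At extent ξ: n_B = 1 − X; n_D = 0.5X.
Total moles n_T = 1 − 0.5X.
y_i = n_i/n_T, p_i = y_i·P. K = p_D / (p_B^2).
Substituting and setting equal to 0.00376 kPa^-1 gives a polynomial in X; the root in (0,1) is X = 0.328.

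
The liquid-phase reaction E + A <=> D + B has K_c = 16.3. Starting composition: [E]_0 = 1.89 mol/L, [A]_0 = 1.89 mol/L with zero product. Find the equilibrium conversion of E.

X = 0.801

Let X = conversion of E; extent ξ = 1.89·X mol/L.
Concentrations: [E] = 1.89 − 1.89X; [A] = 1.89 − 1.89X; [D] = 1.89X; [B] = 1.89X.
K_c = [D] [B] / ([E] [A]).
This equals 16.3 at X = 0.801 (the root in 0 < X < 1).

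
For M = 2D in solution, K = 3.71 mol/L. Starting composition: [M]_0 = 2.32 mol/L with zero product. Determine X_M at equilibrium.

Let X = conversion of M; extent ξ = 2.32·X mol/L.
Concentrations: [M] = 2.32 − 2.32X; [D] = 4.64X.
K = [D]^2 / ([M]).
Equating to 3.71 mol/L: the physical root is X = 0.463.

X = 0.463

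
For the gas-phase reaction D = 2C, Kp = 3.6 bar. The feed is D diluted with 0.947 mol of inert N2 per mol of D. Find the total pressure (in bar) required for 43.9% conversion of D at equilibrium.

Basis: 1 mol D initially; let X = conversion of D. Extent ξ = X.
Mole table: n_D = 1 − X; n_C = 2X; n_I = 0.947 (inert).
Total moles n_T = 1.95 + X.
Kp = p_C^2 / (p_D) with p_i = (n_i/n_T)·P.
At X = 0.439: the mole-fraction product g(X) = Π y_i^ν_i = 0.5759. Since Kp = g(X)·P^{1}, P = (Kp/g)^(1/1) = (3.6/0.5759)^(1/1) = 6.25 bar.

P = 6.25 bar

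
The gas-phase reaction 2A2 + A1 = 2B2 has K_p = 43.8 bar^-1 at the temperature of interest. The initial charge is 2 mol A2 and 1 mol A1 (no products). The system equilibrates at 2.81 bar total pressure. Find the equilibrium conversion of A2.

X = 0.778

Take 2 mol A2 as basis and let X be its fractional conversion, so ξ = X.
At extent ξ: n_A2 = 2 − 2X; n_A1 = 1 − X; n_B2 = 2X.
n_T = Σnᵢ = 3 − X.
Mole fractions y_i = n_i/n_T; K_p = p_B2^2 / (p_A2^2 p_A1) with p_i = y_i·P.
Substituting and setting equal to 43.8 bar^-1 gives a polynomial in X; the root in (0,1) is X = 0.778.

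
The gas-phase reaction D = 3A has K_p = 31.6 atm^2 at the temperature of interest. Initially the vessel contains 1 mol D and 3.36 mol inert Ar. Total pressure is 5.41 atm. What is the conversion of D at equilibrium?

X = 0.721

Take 1 mol D as basis and let X be its fractional conversion, so ξ = X.
Species balance: n_D = 1 − X; n_A = 3X; n_I = 3.36 (inert).
Summing: n_T = 4.36 + 2X.
Mole fractions y_i = n_i/n_T; K_p = p_A^3 / (p_D) with p_i = y_i·P.
This yields a degree-3 equation in X; solving on (0,1), X = 0.721.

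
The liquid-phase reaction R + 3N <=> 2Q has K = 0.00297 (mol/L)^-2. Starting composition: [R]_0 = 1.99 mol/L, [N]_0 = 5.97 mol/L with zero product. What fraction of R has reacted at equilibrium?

Let X = conversion of R; extent ξ = 1.99·X mol/L.
Concentrations: [R] = 1.99 − 1.99X; [N] = 5.97 − 5.97X; [Q] = 3.98X.
K = [Q]^2 / ([R] [N]^3).
Solving K = 0.00297 for X ∈ (0,1): X = 0.186.

X = 0.186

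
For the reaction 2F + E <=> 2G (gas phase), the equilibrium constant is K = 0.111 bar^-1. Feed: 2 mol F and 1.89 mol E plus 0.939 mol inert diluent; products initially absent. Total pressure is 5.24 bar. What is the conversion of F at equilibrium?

X = 0.311

Let X = conversion of F (basis 2 mol F); extent of reaction ξ = X.
Mole table: n_F = 2 − 2X; n_E = 1.89 − X; n_G = 2X; n_I = 0.939 (inert).
Total moles n_T = 4.83 − X.
y_i = n_i/n_T, p_i = y_i·P. K = p_G^2 / (p_F^2 p_E).
This yields a degree-3 equation in X; solving on (0,1), X = 0.311.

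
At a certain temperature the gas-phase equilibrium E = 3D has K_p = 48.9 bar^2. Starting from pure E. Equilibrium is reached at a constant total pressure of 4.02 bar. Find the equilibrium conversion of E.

Basis: 1 mol E initially; let X = conversion of E. Extent ξ = X.
Species balance: n_E = 1 − X; n_D = 3X.
Total moles n_T = 1 + 2X.
With p_i = (n_i/n_T)P, K_p = p_D^3 / (p_E).
This yields a degree-3 equation in X; solving on (0,1), X = 0.601.

X = 0.601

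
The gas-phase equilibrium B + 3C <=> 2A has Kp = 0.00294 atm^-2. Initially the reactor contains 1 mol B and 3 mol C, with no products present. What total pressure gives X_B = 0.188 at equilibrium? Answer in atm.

P = 7.34 atm

Basis: 1 mol B initially; let X = conversion of B. Extent ξ = X.
At extent ξ: n_B = 1 − X; n_C = 3 − 3X; n_A = 2X.
n_T = Σnᵢ = 4 − 2X.
Kp = p_A^2 / (p_B p_C^3) with p_i = (n_i/n_T)·P.
At X = 0.188: the mole-fraction product g(X) = Π y_i^ν_i = 0.1582. Since Kp = g(X)·P^{-2}, P = (g/Kp)^(1/2) = (0.1582/0.00294)^(1/2) = 7.34 atm.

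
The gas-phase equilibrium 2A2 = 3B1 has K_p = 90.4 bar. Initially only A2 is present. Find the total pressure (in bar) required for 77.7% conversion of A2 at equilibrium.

Let X = conversion of A2 (basis 1 mol A2); extent of reaction ξ = 0.5X.
Species balance: n_A2 = 1 − X; n_B1 = 1.5X.
n_T = Σnᵢ = 1 + 0.5X.
K_p = p_B1^3 / (p_A2^2) with p_i = (n_i/n_T)·P.
At X = 0.777: the mole-fraction product g(X) = Π y_i^ν_i = 22.93. Since K_p = g(X)·P^{1}, P = (K_p/g)^(1/1) = (90.4/22.93)^(1/1) = 3.94 bar.

P = 3.94 bar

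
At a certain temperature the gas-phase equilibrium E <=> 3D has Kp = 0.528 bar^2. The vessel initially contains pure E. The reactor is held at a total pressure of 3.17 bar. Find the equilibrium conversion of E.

X = 0.140

Basis: 1 mol E initially; let X = conversion of E. Extent ξ = X.
Mole table: n_E = 1 − X; n_D = 3X.
n_T = Σnᵢ = 1 + 2X.
Mole fractions y_i = n_i/n_T; Kp = p_D^3 / (p_E) with p_i = y_i·P.
This yields a degree-3 equation in X; solving on (0,1), X = 0.140.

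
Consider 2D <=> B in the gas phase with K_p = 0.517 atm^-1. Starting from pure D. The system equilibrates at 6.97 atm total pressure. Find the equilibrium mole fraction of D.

y_D = 0.406

Let X = conversion of D (basis 1 mol D); extent of reaction ξ = 0.5X.
Species balance: n_D = 1 − X; n_B = 0.5X.
Summing: n_T = 1 − 0.5X.
With p_i = (n_i/n_T)P, K_p = p_B / (p_D^2).
Substituting and setting equal to 0.517 atm^-1 gives a polynomial in X; the root in (0,1) is X = 0.745.
Then n_D = 0.255, n_T = 0.627, so y_D = 0.406.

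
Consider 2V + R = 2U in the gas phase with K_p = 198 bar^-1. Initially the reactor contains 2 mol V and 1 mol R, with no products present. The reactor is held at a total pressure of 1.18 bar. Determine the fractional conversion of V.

X = 0.816

Take 2 mol V as basis and let X be its fractional conversion, so ξ = X.
Mole table: n_V = 2 − 2X; n_R = 1 − X; n_U = 2X.
Summing: n_T = 3 − X.
y_i = n_i/n_T, p_i = y_i·P. K_p = p_U^2 / (p_V^2 p_R).
This yields a degree-3 equation in X; solving on (0,1), X = 0.816.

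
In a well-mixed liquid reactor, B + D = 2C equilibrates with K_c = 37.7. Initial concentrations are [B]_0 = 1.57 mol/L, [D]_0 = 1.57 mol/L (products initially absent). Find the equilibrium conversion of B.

X = 0.754

Let X = conversion of B; extent ξ = 1.57·X mol/L.
Concentrations: [B] = 1.57 − 1.57X; [D] = 1.57 − 1.57X; [C] = 3.14X.
K_c = [C]^2 / ([B] [D]).
This equals 37.7 at X = 0.754 (the root in 0 < X < 1).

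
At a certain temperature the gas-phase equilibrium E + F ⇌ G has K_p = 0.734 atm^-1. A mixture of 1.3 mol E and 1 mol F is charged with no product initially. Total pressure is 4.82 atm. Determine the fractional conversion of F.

Basis: 1 mol F initially; let X = conversion of F. Extent ξ = X.
Moles: n_E = 1.3 − X; n_F = 1 − X; n_G = X.
Total moles n_T = 2.3 − X.
With p_i = (n_i/n_T)P, K_p = p_G / (p_E p_F).
Equating to 0.734 atm^-1 and solving on 0 < X < 1: X = 0.594.

X = 0.594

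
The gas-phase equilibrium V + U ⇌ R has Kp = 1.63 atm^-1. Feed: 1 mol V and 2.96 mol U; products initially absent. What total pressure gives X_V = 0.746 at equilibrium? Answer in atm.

P = 2.62 atm

Basis: 1 mol V initially; let X = conversion of V. Extent ξ = X.
At extent ξ: n_V = 1 − X; n_U = 2.96 − X; n_R = X.
Total moles n_T = 3.96 − X.
Kp = p_R / (p_V p_U) with p_i = (n_i/n_T)·P.
At X = 0.746: the mole-fraction product g(X) = Π y_i^ν_i = 4.264. Since Kp = g(X)·P^{-1}, P = (g/Kp)^(1/1) = (4.264/1.63)^(1/1) = 2.62 atm.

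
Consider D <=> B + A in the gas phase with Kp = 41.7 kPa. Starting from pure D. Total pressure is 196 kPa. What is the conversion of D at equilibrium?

Let X = conversion of D (basis 1 mol D); extent of reaction ξ = X.
Mole table: n_D = 1 − X; n_B = X; n_A = X.
Total moles n_T = 1 + X.
Mole fractions y_i = n_i/n_T; Kp = p_B p_A / (p_D) with p_i = y_i·P.
Equating to 41.7 kPa and solving on 0 < X < 1: X = 0.419.

X = 0.419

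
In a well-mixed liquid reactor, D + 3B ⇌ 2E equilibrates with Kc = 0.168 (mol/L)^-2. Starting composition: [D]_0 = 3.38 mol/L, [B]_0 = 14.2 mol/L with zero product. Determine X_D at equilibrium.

Let X = conversion of D; extent ξ = 3.38·X mol/L.
Concentrations: [D] = 3.38 − 3.38X; [B] = 14.2 − 10.1X; [E] = 6.76X.
Kc = [E]^2 / ([D] [B]^3).
Solving Kc = 0.168 for X ∈ (0,1): X = 0.789.

X = 0.789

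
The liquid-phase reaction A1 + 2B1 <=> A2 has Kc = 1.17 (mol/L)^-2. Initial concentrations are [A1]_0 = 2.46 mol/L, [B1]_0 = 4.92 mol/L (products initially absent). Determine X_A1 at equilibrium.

X = 0.708

Let X = conversion of A1; extent ξ = 2.46·X mol/L.
Concentrations: [A1] = 2.46 − 2.46X; [B1] = 4.92 − 4.92X; [A2] = 2.46X.
Kc = [A2] / ([A1] [B1]^2).
Solving Kc = 1.17 for X ∈ (0,1): X = 0.708.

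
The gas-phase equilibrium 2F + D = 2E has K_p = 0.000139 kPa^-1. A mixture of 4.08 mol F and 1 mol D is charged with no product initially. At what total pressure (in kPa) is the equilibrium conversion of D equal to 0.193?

Take 1 mol D as basis and let X be its fractional conversion, so ξ = X.
Mole table: n_F = 4.08 − 2X; n_D = 1 − X; n_E = 2X.
Summing: n_T = 5.08 − X.
K_p = p_E^2 / (p_F^2 p_D) with p_i = (n_i/n_T)·P.
At X = 0.193: the mole-fraction product g(X) = Π y_i^ν_i = 0.06612. Since K_p = g(X)·P^{-1}, P = (g/K_p)^(1/1) = (0.06612/0.000139)^(1/1) = 476 kPa.

P = 476 kPa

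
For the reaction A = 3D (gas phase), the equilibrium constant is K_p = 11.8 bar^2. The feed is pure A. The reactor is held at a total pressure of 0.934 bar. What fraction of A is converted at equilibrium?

Take 1 mol A as basis and let X be its fractional conversion, so ξ = X.
At extent ξ: n_A = 1 − X; n_D = 3X.
Total moles n_T = 1 + 2X.
With p_i = (n_i/n_T)P, K_p = p_D^3 / (p_A).
Setting this equal to 11.8 bar^2 and taking the physical root (0 < X < 1) gives X = 0.836.

X = 0.836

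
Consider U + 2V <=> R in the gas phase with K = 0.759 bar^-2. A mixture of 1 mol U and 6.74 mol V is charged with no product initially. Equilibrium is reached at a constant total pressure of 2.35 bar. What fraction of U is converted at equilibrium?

Take 1 mol U as basis and let X be its fractional conversion, so ξ = X.
Moles: n_U = 1 − X; n_V = 6.74 − 2X; n_R = X.
n_T = Σnᵢ = 7.74 − 2X.
y_i = n_i/n_T, p_i = y_i·P. K = p_R / (p_U p_V^2).
Substituting and setting equal to 0.759 bar^-2 gives a polynomial in X; the root in (0,1) is X = 0.747.

X = 0.747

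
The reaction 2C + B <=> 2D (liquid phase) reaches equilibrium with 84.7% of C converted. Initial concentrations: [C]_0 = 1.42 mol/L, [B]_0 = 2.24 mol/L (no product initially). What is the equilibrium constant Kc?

Kc = 18.7 L/mol

Let X = conversion of C.
Concentrations: [C] = 1.42 − 1.42X; [B] = 2.24 − 0.71X; [D] = 1.42X.
At X = 0.847: [C] = 0.217, [B] = 1.64, [D] = 1.2.
Kc = [D]^2 / ([C]^2 [B]) = 18.7 L/mol.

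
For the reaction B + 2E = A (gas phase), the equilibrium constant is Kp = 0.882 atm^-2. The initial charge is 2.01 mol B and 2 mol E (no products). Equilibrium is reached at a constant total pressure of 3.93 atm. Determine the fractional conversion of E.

X = 0.738

Let X = conversion of E (basis 2 mol E); extent of reaction ξ = X.
Moles: n_B = 2.01 − X; n_E = 2 − 2X; n_A = X.
Total moles n_T = 4.01 − 2X.
y_i = n_i/n_T, p_i = y_i·P. Kp = p_A / (p_B p_E^2).
This yields a degree-3 equation in X; solving on (0,1), X = 0.738.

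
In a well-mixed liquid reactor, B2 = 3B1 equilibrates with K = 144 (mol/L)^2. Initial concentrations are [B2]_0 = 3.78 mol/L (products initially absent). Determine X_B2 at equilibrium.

X = 0.551

Let X = conversion of B2; extent ξ = 3.78·X mol/L.
Concentrations: [B2] = 3.78 − 3.78X; [B1] = 11.3X.
K = [B1]^3 / ([B2]).
Setting equal to 144 and solving for X on (0,1) gives X = 0.551.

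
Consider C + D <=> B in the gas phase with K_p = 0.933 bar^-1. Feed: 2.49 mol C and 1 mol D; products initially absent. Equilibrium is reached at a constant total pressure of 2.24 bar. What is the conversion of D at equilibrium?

Take 1 mol D as basis and let X be its fractional conversion, so ξ = X.
Species balance: n_C = 2.49 − X; n_D = 1 − X; n_B = X.
Summing: n_T = 3.49 − X.
With p_i = (n_i/n_T)P, K_p = p_B / (p_C p_D).
This yields a degree-2 equation in X; solving on (0,1), X = 0.578.

X = 0.578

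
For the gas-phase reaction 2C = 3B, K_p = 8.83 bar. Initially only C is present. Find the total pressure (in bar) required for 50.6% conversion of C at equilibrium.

Basis: 1 mol C initially; let X = conversion of C. Extent ξ = 0.5X.
Moles: n_C = 1 − X; n_B = 1.5X.
n_T = Σnᵢ = 1 + 0.5X.
K_p = p_B^3 / (p_C^2) with p_i = (n_i/n_T)·P.
At X = 0.506: the mole-fraction product g(X) = Π y_i^ν_i = 1.43. Since K_p = g(X)·P^{1}, P = (K_p/g)^(1/1) = (8.83/1.43)^(1/1) = 6.18 bar.

P = 6.18 bar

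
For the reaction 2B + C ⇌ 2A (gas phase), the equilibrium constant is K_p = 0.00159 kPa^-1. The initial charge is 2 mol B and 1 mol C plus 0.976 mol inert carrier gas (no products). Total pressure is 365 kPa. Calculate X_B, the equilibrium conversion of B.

X = 0.254

Take 2 mol B as basis and let X be its fractional conversion, so ξ = X.
At extent ξ: n_B = 2 − 2X; n_C = 1 − X; n_A = 2X; n_I = 0.976 (inert).
n_T = Σnᵢ = 3.98 − X.
y_i = n_i/n_T, p_i = y_i·P. K_p = p_A^2 / (p_B^2 p_C).
Substituting and setting equal to 0.00159 kPa^-1 gives a polynomial in X; the root in (0,1) is X = 0.254.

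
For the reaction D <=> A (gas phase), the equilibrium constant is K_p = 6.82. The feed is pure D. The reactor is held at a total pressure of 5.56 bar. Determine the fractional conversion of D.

Let X = conversion of D (basis 1 mol D); extent of reaction ξ = X.
Moles: n_D = 1 − X; n_A = X.
Since Δν = 0, n_T = 1 throughout.
y_i = n_i/n_T, p_i = y_i·P. K_p = p_A / (p_D).
Substituting and setting equal to 6.82 gives a polynomial in X; the root in (0,1) is X = 0.872.

X = 0.872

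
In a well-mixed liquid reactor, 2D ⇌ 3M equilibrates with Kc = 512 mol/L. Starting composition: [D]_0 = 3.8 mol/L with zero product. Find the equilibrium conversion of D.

X = 0.871

Let X = conversion of D; extent ξ = 3.8X/2 mol/L.
Concentrations: [D] = 3.8 − 3.8X; [M] = 5.7X.
Kc = [M]^3 / ([D]^2).
Equating to 512 mol/L: the physical root is X = 0.871.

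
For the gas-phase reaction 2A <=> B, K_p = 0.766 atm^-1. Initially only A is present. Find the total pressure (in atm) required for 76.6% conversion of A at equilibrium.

P = 5.63 atm

Let X = conversion of A (basis 1 mol A); extent of reaction ξ = 0.5X.
Species balance: n_A = 1 − X; n_B = 0.5X.
n_T = Σnᵢ = 1 − 0.5X.
K_p = p_B / (p_A^2) with p_i = (n_i/n_T)·P.
At X = 0.766: the mole-fraction product g(X) = Π y_i^ν_i = 4.316. Since K_p = g(X)·P^{-1}, P = (g/K_p)^(1/1) = (4.316/0.766)^(1/1) = 5.63 atm.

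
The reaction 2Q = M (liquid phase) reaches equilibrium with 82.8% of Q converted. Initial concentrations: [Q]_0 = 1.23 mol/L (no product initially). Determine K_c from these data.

K_c = 11.4 L/mol

Let X = conversion of Q.
Concentrations: [Q] = 1.23 − 1.23X; [M] = 0.615X.
At X = 0.828: [Q] = 0.212, [M] = 0.509.
K_c = [M] / ([Q]^2) = 11.4 L/mol.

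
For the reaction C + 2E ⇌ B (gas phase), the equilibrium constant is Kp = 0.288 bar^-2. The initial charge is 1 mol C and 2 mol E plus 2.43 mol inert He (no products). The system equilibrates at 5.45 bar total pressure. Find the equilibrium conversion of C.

Take 1 mol C as basis and let X be its fractional conversion, so ξ = X.
Moles: n_C = 1 − X; n_E = 2 − 2X; n_B = X; n_I = 2.43 (inert).
n_T = Σnᵢ = 5.43 − 2X.
With p_i = (n_i/n_T)P, Kp = p_B / (p_C p_E^2).
This yields a degree-3 equation in X; solving on (0,1), X = 0.378.

X = 0.378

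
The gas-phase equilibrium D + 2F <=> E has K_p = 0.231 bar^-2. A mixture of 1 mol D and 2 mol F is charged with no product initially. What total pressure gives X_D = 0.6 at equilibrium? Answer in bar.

P = 5.73 bar

Basis: 1 mol D initially; let X = conversion of D. Extent ξ = X.
Mole table: n_D = 1 − X; n_F = 2 − 2X; n_E = X.
n_T = Σnᵢ = 3 − 2X.
K_p = p_E / (p_D p_F^2) with p_i = (n_i/n_T)·P.
At X = 0.6: the mole-fraction product g(X) = Π y_i^ν_i = 7.594. Since K_p = g(X)·P^{-2}, P = (g/K_p)^(1/2) = (7.594/0.231)^(1/2) = 5.73 bar.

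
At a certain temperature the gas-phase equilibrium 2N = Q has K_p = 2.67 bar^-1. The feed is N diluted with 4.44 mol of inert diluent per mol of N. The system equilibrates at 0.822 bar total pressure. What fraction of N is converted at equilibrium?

Let X = conversion of N (basis 1 mol N); extent of reaction ξ = 0.5X.
Species balance: n_N = 1 − X; n_Q = 0.5X; n_I = 4.44 (inert).
Total moles n_T = 5.44 − 0.5X.
With p_i = (n_i/n_T)P, K_p = p_Q / (p_N^2).
Setting this equal to 2.67 bar^-1 and taking the physical root (0 < X < 1) gives X = 0.351.

X = 0.351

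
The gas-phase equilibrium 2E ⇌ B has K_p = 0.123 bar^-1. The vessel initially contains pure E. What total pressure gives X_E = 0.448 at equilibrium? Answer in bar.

Take 1 mol E as basis and let X be its fractional conversion, so ξ = 0.5X.
At extent ξ: n_E = 1 − X; n_B = 0.5X.
n_T = Σnᵢ = 1 − 0.5X.
K_p = p_B / (p_E^2) with p_i = (n_i/n_T)·P.
At X = 0.448: the mole-fraction product g(X) = Π y_i^ν_i = 0.5705. Since K_p = g(X)·P^{-1}, P = (g/K_p)^(1/1) = (0.5705/0.123)^(1/1) = 4.64 bar.

P = 4.64 bar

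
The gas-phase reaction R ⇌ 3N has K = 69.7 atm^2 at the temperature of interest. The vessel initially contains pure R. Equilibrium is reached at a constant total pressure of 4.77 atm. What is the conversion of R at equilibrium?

Let X = conversion of R (basis 1 mol R); extent of reaction ξ = X.
At extent ξ: n_R = 1 − X; n_N = 3X.
Total moles n_T = 1 + 2X.
Mole fractions y_i = n_i/n_T; K = p_N^3 / (p_R) with p_i = y_i·P.
Equating to 69.7 atm^2 and solving on 0 < X < 1: X = 0.603.

X = 0.603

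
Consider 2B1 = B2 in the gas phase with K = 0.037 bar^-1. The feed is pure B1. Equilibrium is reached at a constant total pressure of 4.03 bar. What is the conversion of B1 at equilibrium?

Let X = conversion of B1 (basis 1 mol B1); extent of reaction ξ = 0.5X.
Mole table: n_B1 = 1 − X; n_B2 = 0.5X.
Summing: n_T = 1 − 0.5X.
Mole fractions y_i = n_i/n_T; K = p_B2 / (p_B1^2) with p_i = y_i·P.
Setting this equal to 0.037 bar^-1 and taking the physical root (0 < X < 1) gives X = 0.209.

X = 0.209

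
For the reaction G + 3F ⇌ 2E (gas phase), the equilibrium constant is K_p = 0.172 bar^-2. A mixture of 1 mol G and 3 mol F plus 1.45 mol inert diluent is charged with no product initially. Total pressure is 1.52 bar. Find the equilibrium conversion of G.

Basis: 1 mol G initially; let X = conversion of G. Extent ξ = X.
Moles: n_G = 1 − X; n_F = 3 − 3X; n_E = 2X; n_I = 1.45 (inert).
Summing: n_T = 5.45 − 2X.
Mole fractions y_i = n_i/n_T; K_p = p_E^2 / (p_G p_F^3) with p_i = y_i·P.
Equating to 0.172 bar^-2 and solving on 0 < X < 1: X = 0.205.

X = 0.205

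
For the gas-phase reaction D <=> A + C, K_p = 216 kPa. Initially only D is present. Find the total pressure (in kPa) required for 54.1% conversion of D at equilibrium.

P = 522 kPa

Basis: 1 mol D initially; let X = conversion of D. Extent ξ = X.
Mole table: n_D = 1 − X; n_A = X; n_C = X.
n_T = Σnᵢ = 1 + X.
K_p = p_A p_C / (p_D) with p_i = (n_i/n_T)·P.
At X = 0.541: the mole-fraction product g(X) = Π y_i^ν_i = 0.4138. Since K_p = g(X)·P^{1}, P = (K_p/g)^(1/1) = (216/0.4138)^(1/1) = 522 kPa.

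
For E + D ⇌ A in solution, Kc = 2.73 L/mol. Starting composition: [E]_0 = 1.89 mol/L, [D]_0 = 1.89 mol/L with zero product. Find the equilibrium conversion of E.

X = 0.646

Let X = conversion of E; extent ξ = 1.89·X mol/L.
Concentrations: [E] = 1.89 − 1.89X; [D] = 1.89 − 1.89X; [A] = 1.89X.
Kc = [A] / ([E] [D]).
This equals 2.73 at X = 0.646 (the root in 0 < X < 1).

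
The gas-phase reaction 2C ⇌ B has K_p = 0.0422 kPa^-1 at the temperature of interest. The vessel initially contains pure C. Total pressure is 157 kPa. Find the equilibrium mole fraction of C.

y_C = 0.320

Let X = conversion of C (basis 1 mol C); extent of reaction ξ = 0.5X.
Moles: n_C = 1 − X; n_B = 0.5X.
Total moles n_T = 1 − 0.5X.
With p_i = (n_i/n_T)P, K_p = p_B / (p_C^2).
Substituting and setting equal to 0.0422 kPa^-1 gives a polynomial in X; the root in (0,1) is X = 0.809.
Then n_C = 0.191, n_T = 0.595, so y_C = 0.320.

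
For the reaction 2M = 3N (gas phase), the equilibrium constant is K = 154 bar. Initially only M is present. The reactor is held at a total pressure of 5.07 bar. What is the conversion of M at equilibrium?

Basis: 1 mol M initially; let X = conversion of M. Extent ξ = 0.5X.
Species balance: n_M = 1 − X; n_N = 1.5X.
Total moles n_T = 1 + 0.5X.
Mole fractions y_i = n_i/n_T; K = p_N^3 / (p_M^2) with p_i = y_i·P.
Setting this equal to 154 bar and taking the physical root (0 < X < 1) gives X = 0.799.

X = 0.799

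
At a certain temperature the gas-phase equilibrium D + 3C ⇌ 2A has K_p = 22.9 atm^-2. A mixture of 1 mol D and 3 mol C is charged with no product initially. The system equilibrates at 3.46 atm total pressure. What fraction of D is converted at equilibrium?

Take 1 mol D as basis and let X be its fractional conversion, so ξ = X.
Moles: n_D = 1 − X; n_C = 3 − 3X; n_A = 2X.
Summing: n_T = 4 − 2X.
Mole fractions y_i = n_i/n_T; K_p = p_A^2 / (p_D p_C^3) with p_i = y_i·P.
Setting this equal to 22.9 atm^-2 and taking the physical root (0 < X < 1) gives X = 0.789.

X = 0.789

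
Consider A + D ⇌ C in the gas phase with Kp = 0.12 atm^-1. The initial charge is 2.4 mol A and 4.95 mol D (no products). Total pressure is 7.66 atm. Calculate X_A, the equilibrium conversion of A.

Basis: 2.4 mol A initially; let X = conversion of A. Extent ξ = 2.4X.
Species balance: n_A = 2.4 − 2.4X; n_D = 4.95 − 2.4X; n_C = 2.4X.
Summing: n_T = 7.35 − 2.4X.
With p_i = (n_i/n_T)P, Kp = p_C / (p_A p_D).
Substituting and setting equal to 0.12 atm^-1 gives a polynomial in X; the root in (0,1) is X = 0.366.

X = 0.366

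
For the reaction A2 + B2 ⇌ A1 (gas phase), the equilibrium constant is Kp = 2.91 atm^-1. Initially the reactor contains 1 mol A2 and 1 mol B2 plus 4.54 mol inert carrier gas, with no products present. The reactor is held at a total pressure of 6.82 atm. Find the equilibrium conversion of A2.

Take 1 mol A2 as basis and let X be its fractional conversion, so ξ = X.
Mole table: n_A2 = 1 − X; n_B2 = 1 − X; n_A1 = X; n_I = 4.54 (inert).
Total moles n_T = 6.54 − X.
With p_i = (n_i/n_T)P, Kp = p_A1 / (p_A2 p_B2).
Equating to 2.91 atm^-1 and solving on 0 < X < 1: X = 0.582.

X = 0.582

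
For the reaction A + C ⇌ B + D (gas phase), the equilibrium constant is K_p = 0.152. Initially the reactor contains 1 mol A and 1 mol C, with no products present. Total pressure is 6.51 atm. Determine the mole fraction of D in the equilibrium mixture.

Basis: 1 mol A initially; let X = conversion of A. Extent ξ = X.
At extent ξ: n_A = 1 − X; n_C = 1 − X; n_B = X; n_D = X.
n_T stays at 2 (no change in mole number).
With p_i = (n_i/n_T)P, K_p = p_B p_D / (p_A p_C).
Equating to 0.152 and solving on 0 < X < 1: X = 0.281.
Then n_D = 0.281, n_T = 2, so y_D = 0.140.

y_D = 0.140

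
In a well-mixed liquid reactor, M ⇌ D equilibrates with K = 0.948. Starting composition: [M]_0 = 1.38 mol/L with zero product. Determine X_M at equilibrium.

X = 0.487

Let X = conversion of M; extent ξ = 1.38·X mol/L.
Concentrations: [M] = 1.38 − 1.38X; [D] = 1.38X.
K = [D] / ([M]).
Solving K = 0.948 for X ∈ (0,1): X = 0.487.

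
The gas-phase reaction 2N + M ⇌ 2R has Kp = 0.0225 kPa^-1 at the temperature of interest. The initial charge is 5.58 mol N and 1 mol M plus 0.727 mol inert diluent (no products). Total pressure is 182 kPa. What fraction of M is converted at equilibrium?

Basis: 1 mol M initially; let X = conversion of M. Extent ξ = X.
Moles: n_N = 5.58 − 2X; n_M = 1 − X; n_R = 2X; n_I = 0.727 (inert).
Summing: n_T = 7.31 − X.
y_i = n_i/n_T, p_i = y_i·P. Kp = p_R^2 / (p_N^2 p_M).
This yields a degree-3 equation in X; solving on (0,1), X = 0.769.

X = 0.769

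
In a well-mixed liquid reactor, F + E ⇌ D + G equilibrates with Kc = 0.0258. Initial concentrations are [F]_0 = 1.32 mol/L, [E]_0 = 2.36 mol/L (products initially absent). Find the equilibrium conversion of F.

X = 0.184

Let X = conversion of F; extent ξ = 1.32·X mol/L.
Concentrations: [F] = 1.32 − 1.32X; [E] = 2.36 − 1.32X; [D] = 1.32X; [G] = 1.32X.
Kc = [D] [G] / ([F] [E]).
This equals 0.0258 at X = 0.184 (the root in 0 < X < 1).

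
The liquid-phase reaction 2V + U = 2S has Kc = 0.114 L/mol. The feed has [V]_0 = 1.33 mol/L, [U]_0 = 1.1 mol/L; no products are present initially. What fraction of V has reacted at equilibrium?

Let X = conversion of V; extent ξ = 1.33X/2 mol/L.
Concentrations: [V] = 1.33 − 1.33X; [U] = 1.1 − 0.665X; [S] = 1.33X.
Kc = [S]^2 / ([V]^2 [U]).
Equating to 0.114 L/mol: the physical root is X = 0.246.

X = 0.246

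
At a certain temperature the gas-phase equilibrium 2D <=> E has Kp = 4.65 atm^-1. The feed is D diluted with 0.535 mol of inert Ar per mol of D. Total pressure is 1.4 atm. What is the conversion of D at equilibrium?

Take 1 mol D as basis and let X be its fractional conversion, so ξ = 0.5X.
At extent ξ: n_D = 1 − X; n_E = 0.5X; n_I = 0.535 (inert).
Summing: n_T = 1.54 − 0.5X.
y_i = n_i/n_T, p_i = y_i·P. Kp = p_E / (p_D^2).
Setting this equal to 4.65 atm^-1 and taking the physical root (0 < X < 1) gives X = 0.742.

X = 0.742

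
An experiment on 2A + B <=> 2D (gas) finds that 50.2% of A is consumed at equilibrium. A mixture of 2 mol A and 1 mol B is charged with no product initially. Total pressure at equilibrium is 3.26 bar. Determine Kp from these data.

Take 2 mol A as basis and let X be its fractional conversion, so ξ = X.
Mole table: n_A = 2 − 2X; n_B = 1 − X; n_D = 2X.
n_T = Σnᵢ = 3 − X.
At X = 0.502: n_A = 0.996, n_B = 0.498, n_D = 1, n_T = 2.5.
p_i = (n_i/n_T)·P. Kp = p_D^2 / (p_A^2 p_B) = 1.56 bar^-1.

Kp = 1.56 bar^-1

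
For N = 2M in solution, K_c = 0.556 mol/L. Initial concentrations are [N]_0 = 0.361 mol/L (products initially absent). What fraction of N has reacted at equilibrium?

Let X = conversion of N; extent ξ = 0.361·X mol/L.
Concentrations: [N] = 0.361 − 0.361X; [M] = 0.722X.
K_c = [M]^2 / ([N]).
Solving K_c = 0.556 for X ∈ (0,1): X = 0.457.

X = 0.457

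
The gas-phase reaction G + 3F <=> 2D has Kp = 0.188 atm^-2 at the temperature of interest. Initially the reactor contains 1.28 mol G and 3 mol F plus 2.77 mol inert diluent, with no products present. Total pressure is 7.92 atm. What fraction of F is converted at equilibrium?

Basis: 3 mol F initially; let X = conversion of F. Extent ξ = X.
At extent ξ: n_G = 1.28 − X; n_F = 3 − 3X; n_D = 2X; n_I = 2.77 (inert).
Total moles n_T = 7.05 − 2X.
Mole fractions y_i = n_i/n_T; Kp = p_D^2 / (p_G p_F^3) with p_i = y_i·P.
This yields a degree-4 equation in X; solving on (0,1), X = 0.484.

X = 0.484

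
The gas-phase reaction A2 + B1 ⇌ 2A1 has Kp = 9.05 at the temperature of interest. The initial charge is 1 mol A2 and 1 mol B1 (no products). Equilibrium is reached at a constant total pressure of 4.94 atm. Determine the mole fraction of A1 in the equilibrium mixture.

Basis: 1 mol A2 initially; let X = conversion of A2. Extent ξ = X.
Mole table: n_A2 = 1 − X; n_B1 = 1 − X; n_A1 = 2X.
Since Δν = 0, n_T = 2 throughout.
With p_i = (n_i/n_T)P, Kp = p_A1^2 / (p_A2 p_B1).
Substituting and setting equal to 9.05 gives a polynomial in X; the root in (0,1) is X = 0.601.
Then n_A1 = 1.2, n_T = 2, so y_A1 = 0.601.

y_A1 = 0.601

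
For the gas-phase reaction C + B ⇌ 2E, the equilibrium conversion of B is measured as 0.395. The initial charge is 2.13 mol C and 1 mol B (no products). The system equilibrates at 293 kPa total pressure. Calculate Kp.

Kp = 0.595

Basis: 1 mol B initially; let X = conversion of B. Extent ξ = X.
Species balance: n_C = 2.13 − X; n_B = 1 − X; n_E = 2X.
n_T stays at 3.13 (no change in mole number).
At X = 0.395: n_C = 1.73, n_B = 0.605, n_E = 0.79, n_T = 3.13.
p_i = (n_i/n_T)·P. Kp = p_E^2 / (p_C p_B) = 0.595.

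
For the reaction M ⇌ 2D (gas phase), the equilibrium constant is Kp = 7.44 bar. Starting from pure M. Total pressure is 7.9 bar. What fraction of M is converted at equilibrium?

X = 0.437

Take 1 mol M as basis and let X be its fractional conversion, so ξ = X.
Species balance: n_M = 1 − X; n_D = 2X.
n_T = Σnᵢ = 1 + X.
y_i = n_i/n_T, p_i = y_i·P. Kp = p_D^2 / (p_M).
Setting this equal to 7.44 bar and taking the physical root (0 < X < 1) gives X = 0.437.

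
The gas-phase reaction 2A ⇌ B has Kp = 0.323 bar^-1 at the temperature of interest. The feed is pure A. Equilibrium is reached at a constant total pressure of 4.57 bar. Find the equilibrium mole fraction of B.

y_B = 0.449

Basis: 1 mol A initially; let X = conversion of A. Extent ξ = 0.5X.
Moles: n_A = 1 − X; n_B = 0.5X.
n_T = Σnᵢ = 1 − 0.5X.
With p_i = (n_i/n_T)P, Kp = p_B / (p_A^2).
Setting this equal to 0.323 bar^-1 and taking the physical root (0 < X < 1) gives X = 0.619.
Then n_B = 0.31, n_T = 0.69, so y_B = 0.449.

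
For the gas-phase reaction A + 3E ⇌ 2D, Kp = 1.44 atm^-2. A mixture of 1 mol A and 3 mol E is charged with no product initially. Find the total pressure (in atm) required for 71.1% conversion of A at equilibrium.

P = 7.04 atm

Let X = conversion of A (basis 1 mol A); extent of reaction ξ = X.
Species balance: n_A = 1 − X; n_E = 3 − 3X; n_D = 2X.
Total moles n_T = 4 − 2X.
Kp = p_D^2 / (p_A p_E^3) with p_i = (n_i/n_T)·P.
At X = 0.711: the mole-fraction product g(X) = Π y_i^ν_i = 71.35. Since Kp = g(X)·P^{-2}, P = (g/Kp)^(1/2) = (71.35/1.44)^(1/2) = 7.04 atm.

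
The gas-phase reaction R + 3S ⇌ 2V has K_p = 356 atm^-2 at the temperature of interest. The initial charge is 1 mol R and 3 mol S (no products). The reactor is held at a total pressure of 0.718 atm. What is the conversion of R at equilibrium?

X = 0.768

Take 1 mol R as basis and let X be its fractional conversion, so ξ = X.
Species balance: n_R = 1 − X; n_S = 3 − 3X; n_V = 2X.
Total moles n_T = 4 − 2X.
Mole fractions y_i = n_i/n_T; K_p = p_V^2 / (p_R p_S^3) with p_i = y_i·P.
Substituting and setting equal to 356 atm^-2 gives a polynomial in X; the root in (0,1) is X = 0.768.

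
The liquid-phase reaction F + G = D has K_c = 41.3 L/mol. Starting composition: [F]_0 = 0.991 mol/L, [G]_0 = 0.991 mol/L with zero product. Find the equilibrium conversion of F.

X = 0.855

Let X = conversion of F; extent ξ = 0.991·X mol/L.
Concentrations: [F] = 0.991 − 0.991X; [G] = 0.991 − 0.991X; [D] = 0.991X.
K_c = [D] / ([F] [G]).
Setting equal to 41.3 and solving for X on (0,1) gives X = 0.855.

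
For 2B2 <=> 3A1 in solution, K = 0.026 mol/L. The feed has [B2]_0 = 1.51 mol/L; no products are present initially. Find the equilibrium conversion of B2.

Let X = conversion of B2; extent ξ = 1.51X/2 mol/L.
Concentrations: [B2] = 1.51 − 1.51X; [A1] = 2.27X.
K = [A1]^3 / ([B2]^2).
Setting equal to 0.026 and solving for X on (0,1) gives X = 0.154.

X = 0.154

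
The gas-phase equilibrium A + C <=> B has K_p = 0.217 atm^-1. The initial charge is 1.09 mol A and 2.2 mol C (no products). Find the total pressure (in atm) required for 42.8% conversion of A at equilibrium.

P = 5.62 atm

Basis: 1.09 mol A initially; let X = conversion of A. Extent ξ = 1.09X.
At extent ξ: n_A = 1.09 − 1.09X; n_C = 2.2 − 1.09X; n_B = 1.09X.
Summing: n_T = 3.29 − 1.09X.
K_p = p_B / (p_A p_C) with p_i = (n_i/n_T)·P.
At X = 0.428: the mole-fraction product g(X) = Π y_i^ν_i = 1.219. Since K_p = g(X)·P^{-1}, P = (g/K_p)^(1/1) = (1.219/0.217)^(1/1) = 5.62 atm.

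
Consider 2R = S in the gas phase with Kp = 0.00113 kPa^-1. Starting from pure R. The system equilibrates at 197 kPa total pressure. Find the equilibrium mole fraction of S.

y_S = 0.158

Take 1 mol R as basis and let X be its fractional conversion, so ξ = 0.5X.
Species balance: n_R = 1 − X; n_S = 0.5X.
n_T = Σnᵢ = 1 − 0.5X.
y_i = n_i/n_T, p_i = y_i·P. Kp = p_S / (p_R^2).
Setting this equal to 0.00113 kPa^-1 and taking the physical root (0 < X < 1) gives X = 0.273.
Then n_S = 0.136, n_T = 0.864, so y_S = 0.158.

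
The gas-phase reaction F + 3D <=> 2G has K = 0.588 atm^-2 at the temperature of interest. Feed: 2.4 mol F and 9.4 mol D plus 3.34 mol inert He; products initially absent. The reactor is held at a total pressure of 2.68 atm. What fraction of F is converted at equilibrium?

X = 0.506

Basis: 2.4 mol F initially; let X = conversion of F. Extent ξ = 2.4X.
Moles: n_F = 2.4 − 2.4X; n_D = 9.4 − 7.2X; n_G = 4.8X; n_I = 3.34 (inert).
Summing: n_T = 15.1 − 4.8X.
y_i = n_i/n_T, p_i = y_i·P. K = p_G^2 / (p_F p_D^3).
Setting this equal to 0.588 atm^-2 and taking the physical root (0 < X < 1) gives X = 0.506.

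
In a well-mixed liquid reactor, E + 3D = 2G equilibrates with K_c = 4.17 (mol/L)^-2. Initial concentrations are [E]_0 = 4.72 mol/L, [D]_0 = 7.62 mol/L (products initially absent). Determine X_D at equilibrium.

Let X = conversion of D; extent ξ = 7.62X/3 mol/L.
Concentrations: [E] = 4.72 − 2.54X; [D] = 7.62 − 7.62X; [G] = 5.08X.
K_c = [G]^2 / ([E] [D]^3).
Solving K_c = 4.17 for X ∈ (0,1): X = 0.843.

X = 0.843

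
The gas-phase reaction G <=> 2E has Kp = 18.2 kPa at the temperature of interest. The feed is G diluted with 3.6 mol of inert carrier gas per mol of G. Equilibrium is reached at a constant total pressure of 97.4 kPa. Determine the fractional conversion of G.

Take 1 mol G as basis and let X be its fractional conversion, so ξ = X.
At extent ξ: n_G = 1 − X; n_E = 2X; n_I = 3.6 (inert).
Summing: n_T = 4.6 + X.
y_i = n_i/n_T, p_i = y_i·P. Kp = p_E^2 / (p_G).
Setting this equal to 18.2 kPa and taking the physical root (0 < X < 1) gives X = 0.380.

X = 0.380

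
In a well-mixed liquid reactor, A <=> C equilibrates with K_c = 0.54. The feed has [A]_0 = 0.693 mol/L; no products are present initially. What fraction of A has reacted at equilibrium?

X = 0.351

Let X = conversion of A; extent ξ = 0.693·X mol/L.
Concentrations: [A] = 0.693 − 0.693X; [C] = 0.693X.
K_c = [C] / ([A]).
This equals 0.54 at X = 0.351 (the root in 0 < X < 1).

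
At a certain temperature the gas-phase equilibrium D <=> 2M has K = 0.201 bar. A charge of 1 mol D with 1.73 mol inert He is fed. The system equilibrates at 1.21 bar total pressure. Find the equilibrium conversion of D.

X = 0.297

Take 1 mol D as basis and let X be its fractional conversion, so ξ = X.
Moles: n_D = 1 − X; n_M = 2X; n_I = 1.73 (inert).
Summing: n_T = 2.73 + X.
y_i = n_i/n_T, p_i = y_i·P. K = p_M^2 / (p_D).
Setting this equal to 0.201 bar and taking the physical root (0 < X < 1) gives X = 0.297.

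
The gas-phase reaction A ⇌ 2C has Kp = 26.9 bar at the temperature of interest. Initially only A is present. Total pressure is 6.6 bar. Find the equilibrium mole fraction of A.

Basis: 1 mol A initially; let X = conversion of A. Extent ξ = X.
Moles: n_A = 1 − X; n_C = 2X.
n_T = Σnᵢ = 1 + X.
y_i = n_i/n_T, p_i = y_i·P. Kp = p_C^2 / (p_A).
Setting this equal to 26.9 bar and taking the physical root (0 < X < 1) gives X = 0.710.
Then n_A = 0.29, n_T = 1.71, so y_A = 0.169.

y_A = 0.169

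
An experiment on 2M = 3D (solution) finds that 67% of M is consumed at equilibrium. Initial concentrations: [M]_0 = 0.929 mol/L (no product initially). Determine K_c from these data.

Let X = conversion of M.
Concentrations: [M] = 0.929 − 0.929X; [D] = 1.39X.
At X = 0.67: [M] = 0.307, [D] = 0.934.
K_c = [D]^3 / ([M]^2) = 8.66 mol/L.

K_c = 8.66 mol/L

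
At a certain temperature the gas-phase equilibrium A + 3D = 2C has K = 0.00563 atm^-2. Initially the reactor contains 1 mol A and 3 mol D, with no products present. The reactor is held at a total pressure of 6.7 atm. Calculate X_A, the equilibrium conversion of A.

Take 1 mol A as basis and let X be its fractional conversion, so ξ = X.
At extent ξ: n_A = 1 − X; n_D = 3 − 3X; n_C = 2X.
Total moles n_T = 4 − 2X.
Mole fractions y_i = n_i/n_T; K = p_C^2 / (p_A p_D^3) with p_i = y_i·P.
This yields a degree-4 equation in X; solving on (0,1), X = 0.222.

X = 0.222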